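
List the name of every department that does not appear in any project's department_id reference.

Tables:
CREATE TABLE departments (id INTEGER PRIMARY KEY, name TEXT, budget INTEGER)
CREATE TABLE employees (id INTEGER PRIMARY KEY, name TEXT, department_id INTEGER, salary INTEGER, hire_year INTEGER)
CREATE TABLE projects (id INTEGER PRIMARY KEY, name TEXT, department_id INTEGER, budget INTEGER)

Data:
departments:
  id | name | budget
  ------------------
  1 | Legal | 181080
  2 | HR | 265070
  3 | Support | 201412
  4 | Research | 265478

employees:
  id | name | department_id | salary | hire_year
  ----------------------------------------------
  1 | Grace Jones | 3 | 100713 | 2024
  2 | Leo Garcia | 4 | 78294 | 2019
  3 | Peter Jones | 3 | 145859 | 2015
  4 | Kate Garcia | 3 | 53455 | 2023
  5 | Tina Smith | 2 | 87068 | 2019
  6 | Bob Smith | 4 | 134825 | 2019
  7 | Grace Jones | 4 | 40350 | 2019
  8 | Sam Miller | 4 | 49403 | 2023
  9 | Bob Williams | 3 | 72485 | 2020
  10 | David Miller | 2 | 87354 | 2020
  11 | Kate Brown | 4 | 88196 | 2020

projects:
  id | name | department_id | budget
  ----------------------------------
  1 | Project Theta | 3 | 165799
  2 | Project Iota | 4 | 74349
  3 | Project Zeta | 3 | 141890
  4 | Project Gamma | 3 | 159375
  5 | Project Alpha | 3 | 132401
SELECT p.name FROM departments p LEFT JOIN projects c ON c.department_id = p.id WHERE c.id IS NULL

Execution result:
name
Legal
HR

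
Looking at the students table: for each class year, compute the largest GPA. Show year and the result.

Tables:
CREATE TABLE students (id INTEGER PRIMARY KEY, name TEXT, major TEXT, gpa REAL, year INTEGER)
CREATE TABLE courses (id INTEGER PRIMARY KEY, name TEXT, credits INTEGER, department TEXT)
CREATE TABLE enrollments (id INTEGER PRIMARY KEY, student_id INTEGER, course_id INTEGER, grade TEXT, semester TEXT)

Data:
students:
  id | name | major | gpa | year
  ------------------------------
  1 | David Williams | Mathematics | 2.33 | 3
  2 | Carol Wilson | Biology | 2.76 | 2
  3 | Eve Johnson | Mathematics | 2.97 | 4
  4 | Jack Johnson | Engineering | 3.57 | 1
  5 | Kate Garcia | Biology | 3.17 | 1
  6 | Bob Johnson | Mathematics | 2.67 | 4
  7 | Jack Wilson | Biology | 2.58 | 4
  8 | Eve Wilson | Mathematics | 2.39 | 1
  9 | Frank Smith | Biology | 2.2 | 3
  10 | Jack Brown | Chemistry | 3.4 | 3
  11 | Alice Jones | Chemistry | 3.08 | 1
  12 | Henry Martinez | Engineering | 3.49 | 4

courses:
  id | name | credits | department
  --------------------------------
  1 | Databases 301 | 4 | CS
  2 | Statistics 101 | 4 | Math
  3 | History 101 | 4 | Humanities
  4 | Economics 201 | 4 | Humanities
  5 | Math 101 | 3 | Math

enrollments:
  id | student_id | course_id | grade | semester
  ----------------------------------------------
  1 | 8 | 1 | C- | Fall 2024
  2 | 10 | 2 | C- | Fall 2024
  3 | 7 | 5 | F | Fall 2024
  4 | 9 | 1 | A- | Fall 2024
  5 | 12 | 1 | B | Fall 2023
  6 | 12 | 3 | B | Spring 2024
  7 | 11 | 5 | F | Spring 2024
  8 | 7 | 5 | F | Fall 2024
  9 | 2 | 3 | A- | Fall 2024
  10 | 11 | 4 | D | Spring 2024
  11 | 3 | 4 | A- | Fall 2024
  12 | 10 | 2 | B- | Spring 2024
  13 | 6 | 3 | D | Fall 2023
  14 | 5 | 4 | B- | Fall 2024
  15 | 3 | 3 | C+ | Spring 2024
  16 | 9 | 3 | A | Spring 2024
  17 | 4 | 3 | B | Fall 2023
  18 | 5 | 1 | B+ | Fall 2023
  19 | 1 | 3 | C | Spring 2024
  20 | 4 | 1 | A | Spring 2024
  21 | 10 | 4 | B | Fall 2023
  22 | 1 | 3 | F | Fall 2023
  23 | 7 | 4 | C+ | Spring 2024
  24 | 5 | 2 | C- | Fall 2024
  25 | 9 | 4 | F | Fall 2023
SELECT year, MAX(gpa) AS max_gpa FROM students GROUP BY year

Execution result:
year | max_gpa
1 | 3.57
2 | 2.76
3 | 3.40
4 | 3.49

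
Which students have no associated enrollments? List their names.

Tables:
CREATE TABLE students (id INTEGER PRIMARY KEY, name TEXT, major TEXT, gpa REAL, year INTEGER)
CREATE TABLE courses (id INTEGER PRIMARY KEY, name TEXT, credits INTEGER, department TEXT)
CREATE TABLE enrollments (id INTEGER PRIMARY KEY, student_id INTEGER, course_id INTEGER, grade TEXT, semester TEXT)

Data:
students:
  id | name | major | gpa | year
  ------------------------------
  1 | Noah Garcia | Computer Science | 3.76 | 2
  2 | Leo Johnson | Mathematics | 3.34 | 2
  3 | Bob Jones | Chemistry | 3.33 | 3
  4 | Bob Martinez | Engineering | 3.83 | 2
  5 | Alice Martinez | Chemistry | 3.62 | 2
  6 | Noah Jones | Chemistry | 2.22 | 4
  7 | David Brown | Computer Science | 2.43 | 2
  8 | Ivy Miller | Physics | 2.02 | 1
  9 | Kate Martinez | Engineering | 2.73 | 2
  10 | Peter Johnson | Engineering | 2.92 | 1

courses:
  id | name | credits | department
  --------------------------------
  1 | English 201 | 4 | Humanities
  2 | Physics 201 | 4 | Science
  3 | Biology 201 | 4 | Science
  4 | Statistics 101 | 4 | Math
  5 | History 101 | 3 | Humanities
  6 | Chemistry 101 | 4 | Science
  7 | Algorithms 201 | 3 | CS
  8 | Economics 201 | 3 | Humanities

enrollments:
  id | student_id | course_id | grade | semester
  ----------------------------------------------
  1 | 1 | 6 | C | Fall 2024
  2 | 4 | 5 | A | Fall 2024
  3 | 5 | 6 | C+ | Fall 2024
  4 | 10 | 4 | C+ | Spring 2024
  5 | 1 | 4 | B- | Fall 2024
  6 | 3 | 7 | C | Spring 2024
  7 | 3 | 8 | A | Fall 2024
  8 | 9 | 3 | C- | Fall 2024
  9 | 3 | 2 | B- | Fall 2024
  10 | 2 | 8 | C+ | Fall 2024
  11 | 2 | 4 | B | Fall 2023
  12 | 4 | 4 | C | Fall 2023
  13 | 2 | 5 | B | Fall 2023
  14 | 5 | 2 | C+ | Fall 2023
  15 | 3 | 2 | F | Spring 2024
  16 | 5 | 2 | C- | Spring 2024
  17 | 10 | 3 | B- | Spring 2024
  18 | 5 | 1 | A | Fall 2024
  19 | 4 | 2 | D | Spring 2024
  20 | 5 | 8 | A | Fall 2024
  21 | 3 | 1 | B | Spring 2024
SELECT p.name FROM students p LEFT JOIN enrollments c ON c.student_id = p.id WHERE c.id IS NULL

Execution result:
name
Noah Jones
David Brown
Ivy Miller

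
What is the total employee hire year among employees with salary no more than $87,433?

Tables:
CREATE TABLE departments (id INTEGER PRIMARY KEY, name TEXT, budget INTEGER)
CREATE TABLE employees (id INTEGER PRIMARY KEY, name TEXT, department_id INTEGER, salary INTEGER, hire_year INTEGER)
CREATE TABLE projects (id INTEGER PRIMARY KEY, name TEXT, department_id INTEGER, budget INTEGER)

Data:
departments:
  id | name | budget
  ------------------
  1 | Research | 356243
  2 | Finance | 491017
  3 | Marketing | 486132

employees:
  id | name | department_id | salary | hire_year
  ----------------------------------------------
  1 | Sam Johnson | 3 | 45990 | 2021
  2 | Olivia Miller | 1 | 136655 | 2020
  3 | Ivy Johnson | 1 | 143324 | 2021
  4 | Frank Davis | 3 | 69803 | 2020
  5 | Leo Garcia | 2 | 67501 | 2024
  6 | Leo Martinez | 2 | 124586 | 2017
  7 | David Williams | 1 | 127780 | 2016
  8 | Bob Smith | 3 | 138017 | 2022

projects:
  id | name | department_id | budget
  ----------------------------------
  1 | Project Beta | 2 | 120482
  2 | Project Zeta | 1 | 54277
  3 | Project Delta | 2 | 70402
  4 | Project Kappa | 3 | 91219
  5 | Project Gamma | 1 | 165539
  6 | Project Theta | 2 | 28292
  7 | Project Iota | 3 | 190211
SELECT SUM(hire_year) FROM employees WHERE salary <= 87433

Execution result:
6065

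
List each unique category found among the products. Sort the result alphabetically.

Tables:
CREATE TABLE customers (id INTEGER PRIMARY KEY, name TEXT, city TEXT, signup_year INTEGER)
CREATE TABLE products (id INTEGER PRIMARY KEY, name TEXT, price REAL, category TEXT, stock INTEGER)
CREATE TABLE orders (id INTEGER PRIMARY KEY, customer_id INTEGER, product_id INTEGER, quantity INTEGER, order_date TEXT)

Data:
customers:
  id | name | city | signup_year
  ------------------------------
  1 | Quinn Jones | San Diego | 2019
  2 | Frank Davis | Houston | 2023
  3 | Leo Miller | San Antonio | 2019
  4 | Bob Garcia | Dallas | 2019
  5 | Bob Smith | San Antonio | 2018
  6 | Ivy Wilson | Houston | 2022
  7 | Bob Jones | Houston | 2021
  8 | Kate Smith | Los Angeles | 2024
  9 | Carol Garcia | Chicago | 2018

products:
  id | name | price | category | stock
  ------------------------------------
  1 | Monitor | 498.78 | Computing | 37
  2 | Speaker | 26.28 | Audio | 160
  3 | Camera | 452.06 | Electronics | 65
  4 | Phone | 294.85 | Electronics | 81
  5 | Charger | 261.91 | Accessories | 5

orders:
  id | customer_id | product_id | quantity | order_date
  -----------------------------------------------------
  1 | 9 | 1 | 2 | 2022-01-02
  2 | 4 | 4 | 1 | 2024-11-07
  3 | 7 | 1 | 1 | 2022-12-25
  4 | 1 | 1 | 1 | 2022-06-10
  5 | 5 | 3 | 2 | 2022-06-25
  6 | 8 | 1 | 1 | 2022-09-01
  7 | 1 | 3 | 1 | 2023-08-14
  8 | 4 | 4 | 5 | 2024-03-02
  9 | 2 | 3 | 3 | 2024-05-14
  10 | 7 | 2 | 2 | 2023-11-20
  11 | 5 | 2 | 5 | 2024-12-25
SELECT DISTINCT category FROM products ORDER BY category

Execution result:
category
Accessories
Audio
Computing
Electronics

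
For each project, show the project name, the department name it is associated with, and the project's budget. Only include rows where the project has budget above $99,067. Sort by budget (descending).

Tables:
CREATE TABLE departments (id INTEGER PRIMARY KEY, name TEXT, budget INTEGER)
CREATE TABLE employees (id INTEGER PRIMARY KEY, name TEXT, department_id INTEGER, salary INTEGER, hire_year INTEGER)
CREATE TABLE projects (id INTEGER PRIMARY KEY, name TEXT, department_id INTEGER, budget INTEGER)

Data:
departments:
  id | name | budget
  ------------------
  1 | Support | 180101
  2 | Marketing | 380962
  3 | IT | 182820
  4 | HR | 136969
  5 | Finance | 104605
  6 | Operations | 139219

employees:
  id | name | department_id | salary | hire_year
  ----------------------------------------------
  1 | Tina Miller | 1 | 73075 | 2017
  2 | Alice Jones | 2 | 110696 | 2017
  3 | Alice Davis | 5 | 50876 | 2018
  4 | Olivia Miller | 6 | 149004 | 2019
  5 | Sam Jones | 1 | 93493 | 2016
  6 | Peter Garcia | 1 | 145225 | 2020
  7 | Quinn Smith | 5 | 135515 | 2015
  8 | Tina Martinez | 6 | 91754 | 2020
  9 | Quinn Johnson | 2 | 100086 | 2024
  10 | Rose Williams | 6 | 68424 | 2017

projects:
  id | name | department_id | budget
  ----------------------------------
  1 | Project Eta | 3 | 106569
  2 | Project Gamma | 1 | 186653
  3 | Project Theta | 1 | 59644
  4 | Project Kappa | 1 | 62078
SELECT c.name, p.name AS department, c.budget FROM projects c JOIN departments p ON c.department_id = p.id WHERE c.budget > 99067 ORDER BY c.budget DESC

Execution result:
name | department | budget
Project Gamma | Support | 186653
Project Eta | IT | 106569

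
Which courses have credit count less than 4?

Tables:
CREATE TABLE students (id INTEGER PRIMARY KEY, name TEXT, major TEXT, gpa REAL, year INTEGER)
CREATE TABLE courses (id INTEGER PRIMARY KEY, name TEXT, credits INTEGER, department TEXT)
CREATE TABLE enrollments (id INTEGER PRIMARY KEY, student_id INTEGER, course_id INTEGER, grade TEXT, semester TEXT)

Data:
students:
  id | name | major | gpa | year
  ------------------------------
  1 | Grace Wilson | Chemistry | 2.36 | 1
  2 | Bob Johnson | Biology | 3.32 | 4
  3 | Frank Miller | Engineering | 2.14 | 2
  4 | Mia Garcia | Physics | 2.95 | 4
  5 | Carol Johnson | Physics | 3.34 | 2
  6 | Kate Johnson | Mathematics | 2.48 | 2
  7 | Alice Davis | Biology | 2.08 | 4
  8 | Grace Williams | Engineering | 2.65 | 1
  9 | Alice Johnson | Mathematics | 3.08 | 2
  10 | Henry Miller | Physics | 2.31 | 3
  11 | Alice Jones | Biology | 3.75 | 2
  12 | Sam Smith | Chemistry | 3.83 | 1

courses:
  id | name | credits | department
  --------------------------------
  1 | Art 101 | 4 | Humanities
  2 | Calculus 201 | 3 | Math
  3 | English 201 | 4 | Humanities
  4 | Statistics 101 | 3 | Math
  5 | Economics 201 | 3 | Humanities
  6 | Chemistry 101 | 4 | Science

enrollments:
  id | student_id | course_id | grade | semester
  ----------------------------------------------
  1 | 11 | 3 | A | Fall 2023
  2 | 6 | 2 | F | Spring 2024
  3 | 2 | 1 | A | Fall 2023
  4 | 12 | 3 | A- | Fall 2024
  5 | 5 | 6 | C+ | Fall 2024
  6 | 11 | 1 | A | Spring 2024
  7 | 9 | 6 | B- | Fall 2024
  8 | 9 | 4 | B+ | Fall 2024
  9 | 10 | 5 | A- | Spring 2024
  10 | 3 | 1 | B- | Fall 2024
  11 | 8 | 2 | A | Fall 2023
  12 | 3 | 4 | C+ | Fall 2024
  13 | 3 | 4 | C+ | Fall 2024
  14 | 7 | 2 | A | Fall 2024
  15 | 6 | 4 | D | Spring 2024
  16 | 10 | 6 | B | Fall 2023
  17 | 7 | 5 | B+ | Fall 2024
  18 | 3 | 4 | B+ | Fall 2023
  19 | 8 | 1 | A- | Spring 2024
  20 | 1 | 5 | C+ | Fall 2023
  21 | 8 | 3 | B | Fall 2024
SELECT name, credits FROM courses WHERE credits < 4

Execution result:
name | credits
Calculus 201 | 3
Statistics 101 | 3
Economics 201 | 3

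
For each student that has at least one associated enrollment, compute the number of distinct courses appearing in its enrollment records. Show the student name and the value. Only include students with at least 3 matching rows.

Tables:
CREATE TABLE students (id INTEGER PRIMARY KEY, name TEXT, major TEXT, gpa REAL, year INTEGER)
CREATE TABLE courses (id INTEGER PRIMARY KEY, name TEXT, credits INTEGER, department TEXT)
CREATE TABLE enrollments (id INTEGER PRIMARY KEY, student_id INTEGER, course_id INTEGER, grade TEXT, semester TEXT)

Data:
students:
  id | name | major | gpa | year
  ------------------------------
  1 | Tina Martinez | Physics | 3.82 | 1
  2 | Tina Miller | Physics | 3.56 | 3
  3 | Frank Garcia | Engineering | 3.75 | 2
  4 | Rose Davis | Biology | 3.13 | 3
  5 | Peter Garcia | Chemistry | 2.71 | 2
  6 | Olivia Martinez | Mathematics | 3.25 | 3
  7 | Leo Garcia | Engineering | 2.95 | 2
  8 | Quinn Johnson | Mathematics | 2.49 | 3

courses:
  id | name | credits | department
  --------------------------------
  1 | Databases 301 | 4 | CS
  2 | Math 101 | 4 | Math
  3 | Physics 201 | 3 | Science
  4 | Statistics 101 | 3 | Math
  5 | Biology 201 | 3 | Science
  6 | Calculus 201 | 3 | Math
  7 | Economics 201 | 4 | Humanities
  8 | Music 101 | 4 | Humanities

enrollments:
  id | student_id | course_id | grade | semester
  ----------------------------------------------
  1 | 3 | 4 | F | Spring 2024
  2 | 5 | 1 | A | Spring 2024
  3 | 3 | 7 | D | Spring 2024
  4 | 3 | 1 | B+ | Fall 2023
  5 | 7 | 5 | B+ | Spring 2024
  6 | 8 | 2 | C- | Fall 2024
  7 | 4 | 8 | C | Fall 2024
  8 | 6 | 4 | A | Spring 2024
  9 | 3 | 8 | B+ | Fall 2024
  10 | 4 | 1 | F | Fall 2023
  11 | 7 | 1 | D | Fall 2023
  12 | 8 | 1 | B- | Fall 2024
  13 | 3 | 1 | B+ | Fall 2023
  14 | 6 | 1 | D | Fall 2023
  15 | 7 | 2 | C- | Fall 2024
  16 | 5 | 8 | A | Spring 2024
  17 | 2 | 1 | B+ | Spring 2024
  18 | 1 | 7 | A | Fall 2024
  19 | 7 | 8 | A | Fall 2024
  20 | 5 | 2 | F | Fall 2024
SELECT p.name, COUNT(DISTINCT c.course_id) AS distinct_course_count FROM enrollments c JOIN students p ON c.student_id = p.id GROUP BY p.id, p.name HAVING COUNT(*) >= 3

Execution result:
name | distinct_course_count
Frank Garcia | 4
Peter Garcia | 3
Leo Garcia | 4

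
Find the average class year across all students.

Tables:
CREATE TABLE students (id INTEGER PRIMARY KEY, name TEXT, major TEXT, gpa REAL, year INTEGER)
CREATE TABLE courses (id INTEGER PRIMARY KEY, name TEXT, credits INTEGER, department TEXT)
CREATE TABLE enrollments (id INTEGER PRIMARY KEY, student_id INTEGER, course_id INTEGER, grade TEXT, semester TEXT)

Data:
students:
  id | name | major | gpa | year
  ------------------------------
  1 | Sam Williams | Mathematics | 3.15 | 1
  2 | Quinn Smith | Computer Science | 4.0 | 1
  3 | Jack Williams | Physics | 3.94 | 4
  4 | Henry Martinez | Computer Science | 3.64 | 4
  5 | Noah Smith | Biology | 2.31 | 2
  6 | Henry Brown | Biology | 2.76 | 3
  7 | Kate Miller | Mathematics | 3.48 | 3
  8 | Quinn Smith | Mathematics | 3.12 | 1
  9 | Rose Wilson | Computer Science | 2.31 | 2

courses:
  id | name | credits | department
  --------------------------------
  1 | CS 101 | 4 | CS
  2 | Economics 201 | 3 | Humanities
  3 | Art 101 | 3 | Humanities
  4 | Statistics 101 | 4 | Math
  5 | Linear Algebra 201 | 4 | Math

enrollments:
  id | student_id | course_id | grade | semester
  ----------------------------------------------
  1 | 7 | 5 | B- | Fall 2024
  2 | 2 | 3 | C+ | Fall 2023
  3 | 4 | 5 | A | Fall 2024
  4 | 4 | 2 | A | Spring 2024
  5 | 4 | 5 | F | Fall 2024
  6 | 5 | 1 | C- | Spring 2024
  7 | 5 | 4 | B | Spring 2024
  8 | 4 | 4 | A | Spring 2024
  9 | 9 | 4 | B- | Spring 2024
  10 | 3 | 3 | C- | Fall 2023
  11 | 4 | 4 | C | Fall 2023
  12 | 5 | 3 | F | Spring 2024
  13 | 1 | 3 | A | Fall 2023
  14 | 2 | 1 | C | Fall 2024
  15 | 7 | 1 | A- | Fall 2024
SELECT AVG(year) FROM students

Execution result:
2.33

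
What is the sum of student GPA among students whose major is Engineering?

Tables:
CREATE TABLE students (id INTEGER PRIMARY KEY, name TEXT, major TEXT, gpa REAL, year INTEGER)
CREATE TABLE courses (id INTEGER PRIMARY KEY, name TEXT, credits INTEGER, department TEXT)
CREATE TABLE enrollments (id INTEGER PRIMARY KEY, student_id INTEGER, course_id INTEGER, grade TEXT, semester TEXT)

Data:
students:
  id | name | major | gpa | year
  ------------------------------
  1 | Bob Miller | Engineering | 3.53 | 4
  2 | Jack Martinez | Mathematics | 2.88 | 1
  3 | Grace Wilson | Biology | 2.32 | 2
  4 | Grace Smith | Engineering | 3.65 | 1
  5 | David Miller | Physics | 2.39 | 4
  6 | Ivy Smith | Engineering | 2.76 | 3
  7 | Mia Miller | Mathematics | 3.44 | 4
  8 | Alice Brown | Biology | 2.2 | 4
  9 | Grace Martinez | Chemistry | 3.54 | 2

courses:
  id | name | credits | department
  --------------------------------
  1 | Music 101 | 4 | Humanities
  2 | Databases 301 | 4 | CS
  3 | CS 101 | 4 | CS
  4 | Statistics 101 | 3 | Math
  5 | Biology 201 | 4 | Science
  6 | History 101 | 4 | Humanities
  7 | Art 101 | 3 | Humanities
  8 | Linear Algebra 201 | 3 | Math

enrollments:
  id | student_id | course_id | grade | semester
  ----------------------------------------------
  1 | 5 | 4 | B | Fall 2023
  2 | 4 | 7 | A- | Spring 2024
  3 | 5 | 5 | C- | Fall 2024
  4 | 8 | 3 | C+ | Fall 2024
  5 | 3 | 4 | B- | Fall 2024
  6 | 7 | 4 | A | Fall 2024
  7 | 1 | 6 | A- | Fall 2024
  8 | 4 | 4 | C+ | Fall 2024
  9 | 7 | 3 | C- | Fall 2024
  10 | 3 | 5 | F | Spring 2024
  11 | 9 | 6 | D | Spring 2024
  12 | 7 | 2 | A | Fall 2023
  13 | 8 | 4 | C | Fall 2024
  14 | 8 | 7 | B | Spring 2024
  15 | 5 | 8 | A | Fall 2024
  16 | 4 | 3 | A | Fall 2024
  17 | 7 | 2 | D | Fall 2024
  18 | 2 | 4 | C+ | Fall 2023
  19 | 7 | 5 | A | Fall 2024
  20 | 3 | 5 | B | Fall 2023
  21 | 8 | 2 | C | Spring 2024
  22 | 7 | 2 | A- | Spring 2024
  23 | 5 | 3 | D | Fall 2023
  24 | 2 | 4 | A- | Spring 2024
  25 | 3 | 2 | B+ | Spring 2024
SELECT SUM(gpa) FROM students WHERE major = 'Engineering'

Execution result:
9.94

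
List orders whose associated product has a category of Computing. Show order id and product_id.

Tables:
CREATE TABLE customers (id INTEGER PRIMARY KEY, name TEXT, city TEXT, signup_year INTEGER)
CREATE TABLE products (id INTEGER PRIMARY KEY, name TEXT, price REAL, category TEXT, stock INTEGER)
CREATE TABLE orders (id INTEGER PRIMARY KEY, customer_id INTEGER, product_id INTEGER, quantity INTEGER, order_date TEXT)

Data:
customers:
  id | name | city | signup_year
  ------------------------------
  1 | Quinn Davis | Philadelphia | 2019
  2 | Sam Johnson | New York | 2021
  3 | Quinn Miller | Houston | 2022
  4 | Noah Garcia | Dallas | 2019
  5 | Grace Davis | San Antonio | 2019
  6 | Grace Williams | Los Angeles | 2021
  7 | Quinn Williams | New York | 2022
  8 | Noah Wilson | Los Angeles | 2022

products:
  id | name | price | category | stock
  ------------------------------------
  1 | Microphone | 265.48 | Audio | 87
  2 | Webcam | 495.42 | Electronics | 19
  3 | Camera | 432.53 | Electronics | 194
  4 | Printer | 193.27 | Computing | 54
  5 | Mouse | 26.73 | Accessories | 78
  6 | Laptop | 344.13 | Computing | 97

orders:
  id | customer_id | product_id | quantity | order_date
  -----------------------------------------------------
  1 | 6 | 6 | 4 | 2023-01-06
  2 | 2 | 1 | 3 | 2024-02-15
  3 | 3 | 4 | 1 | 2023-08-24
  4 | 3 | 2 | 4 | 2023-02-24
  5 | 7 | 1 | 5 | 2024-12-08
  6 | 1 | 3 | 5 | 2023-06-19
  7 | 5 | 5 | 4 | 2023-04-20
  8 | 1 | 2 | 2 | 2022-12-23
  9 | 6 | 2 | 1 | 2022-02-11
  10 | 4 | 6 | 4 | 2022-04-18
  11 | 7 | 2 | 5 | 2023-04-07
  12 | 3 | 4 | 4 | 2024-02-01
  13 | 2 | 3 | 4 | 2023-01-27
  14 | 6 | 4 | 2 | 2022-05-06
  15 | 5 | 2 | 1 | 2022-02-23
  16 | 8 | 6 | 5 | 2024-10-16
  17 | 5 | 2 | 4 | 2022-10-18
SELECT id, product_id FROM orders WHERE product_id IN (SELECT id FROM products WHERE category = 'Computing')

Execution result:
id | product_id
1 | 6
3 | 4
10 | 6
12 | 4
14 | 4
16 | 6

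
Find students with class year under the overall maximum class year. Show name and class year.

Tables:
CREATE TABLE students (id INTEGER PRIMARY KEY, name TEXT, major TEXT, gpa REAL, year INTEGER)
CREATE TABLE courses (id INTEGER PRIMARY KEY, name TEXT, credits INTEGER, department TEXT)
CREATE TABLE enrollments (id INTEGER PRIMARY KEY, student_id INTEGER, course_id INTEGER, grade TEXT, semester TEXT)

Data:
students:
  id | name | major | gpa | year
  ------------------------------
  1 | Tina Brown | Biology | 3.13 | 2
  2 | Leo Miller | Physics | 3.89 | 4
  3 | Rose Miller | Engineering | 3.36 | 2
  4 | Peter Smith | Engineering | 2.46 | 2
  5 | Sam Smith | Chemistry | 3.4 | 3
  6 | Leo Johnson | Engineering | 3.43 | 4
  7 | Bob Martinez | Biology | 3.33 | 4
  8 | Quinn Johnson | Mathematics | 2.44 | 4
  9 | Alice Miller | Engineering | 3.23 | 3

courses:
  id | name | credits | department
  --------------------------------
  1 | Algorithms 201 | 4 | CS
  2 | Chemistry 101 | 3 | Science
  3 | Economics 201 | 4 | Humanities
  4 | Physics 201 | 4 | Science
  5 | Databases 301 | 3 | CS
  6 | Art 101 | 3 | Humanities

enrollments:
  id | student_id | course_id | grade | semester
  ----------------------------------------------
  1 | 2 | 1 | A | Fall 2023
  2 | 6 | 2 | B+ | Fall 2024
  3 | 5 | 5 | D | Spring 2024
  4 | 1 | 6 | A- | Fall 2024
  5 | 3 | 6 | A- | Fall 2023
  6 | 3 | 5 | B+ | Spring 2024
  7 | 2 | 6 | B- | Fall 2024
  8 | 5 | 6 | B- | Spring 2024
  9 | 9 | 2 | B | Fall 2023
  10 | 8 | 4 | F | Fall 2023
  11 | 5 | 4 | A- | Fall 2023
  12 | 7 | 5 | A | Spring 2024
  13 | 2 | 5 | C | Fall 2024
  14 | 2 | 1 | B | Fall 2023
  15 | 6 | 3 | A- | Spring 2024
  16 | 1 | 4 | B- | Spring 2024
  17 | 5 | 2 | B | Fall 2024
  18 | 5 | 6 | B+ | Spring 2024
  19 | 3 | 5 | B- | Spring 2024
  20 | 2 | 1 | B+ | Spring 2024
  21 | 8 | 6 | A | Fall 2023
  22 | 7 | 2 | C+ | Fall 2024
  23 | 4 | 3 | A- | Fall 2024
SELECT name, year FROM students WHERE year < (SELECT MAX(year) FROM students)

Execution result:
name | year
Tina Brown | 2
Rose Miller | 2
Peter Smith | 2
Sam Smith | 3
Alice Miller | 3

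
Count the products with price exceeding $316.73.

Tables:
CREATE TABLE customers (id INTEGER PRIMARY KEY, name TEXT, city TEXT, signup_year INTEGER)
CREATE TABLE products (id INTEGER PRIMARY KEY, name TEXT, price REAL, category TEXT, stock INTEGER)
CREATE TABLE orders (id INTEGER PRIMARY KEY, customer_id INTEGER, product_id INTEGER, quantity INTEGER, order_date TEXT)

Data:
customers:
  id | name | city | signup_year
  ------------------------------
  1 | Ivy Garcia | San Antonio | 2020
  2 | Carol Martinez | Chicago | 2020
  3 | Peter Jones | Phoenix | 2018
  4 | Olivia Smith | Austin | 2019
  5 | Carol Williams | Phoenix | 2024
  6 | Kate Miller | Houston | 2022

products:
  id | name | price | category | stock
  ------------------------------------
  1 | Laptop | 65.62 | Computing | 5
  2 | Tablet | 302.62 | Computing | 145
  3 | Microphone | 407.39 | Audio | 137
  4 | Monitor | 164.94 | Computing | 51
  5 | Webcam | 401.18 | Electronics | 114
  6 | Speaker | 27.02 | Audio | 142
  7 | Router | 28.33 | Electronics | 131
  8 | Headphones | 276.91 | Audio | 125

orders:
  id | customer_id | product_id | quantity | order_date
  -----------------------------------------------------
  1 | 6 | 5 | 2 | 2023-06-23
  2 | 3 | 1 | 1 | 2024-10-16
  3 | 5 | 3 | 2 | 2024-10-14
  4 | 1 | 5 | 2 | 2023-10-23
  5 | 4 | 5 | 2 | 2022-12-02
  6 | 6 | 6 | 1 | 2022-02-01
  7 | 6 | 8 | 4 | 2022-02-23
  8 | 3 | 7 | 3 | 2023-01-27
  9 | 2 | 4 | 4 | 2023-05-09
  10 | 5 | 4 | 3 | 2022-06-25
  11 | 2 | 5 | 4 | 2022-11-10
SELECT COUNT(*) FROM products WHERE price > 316.73

Execution result:
2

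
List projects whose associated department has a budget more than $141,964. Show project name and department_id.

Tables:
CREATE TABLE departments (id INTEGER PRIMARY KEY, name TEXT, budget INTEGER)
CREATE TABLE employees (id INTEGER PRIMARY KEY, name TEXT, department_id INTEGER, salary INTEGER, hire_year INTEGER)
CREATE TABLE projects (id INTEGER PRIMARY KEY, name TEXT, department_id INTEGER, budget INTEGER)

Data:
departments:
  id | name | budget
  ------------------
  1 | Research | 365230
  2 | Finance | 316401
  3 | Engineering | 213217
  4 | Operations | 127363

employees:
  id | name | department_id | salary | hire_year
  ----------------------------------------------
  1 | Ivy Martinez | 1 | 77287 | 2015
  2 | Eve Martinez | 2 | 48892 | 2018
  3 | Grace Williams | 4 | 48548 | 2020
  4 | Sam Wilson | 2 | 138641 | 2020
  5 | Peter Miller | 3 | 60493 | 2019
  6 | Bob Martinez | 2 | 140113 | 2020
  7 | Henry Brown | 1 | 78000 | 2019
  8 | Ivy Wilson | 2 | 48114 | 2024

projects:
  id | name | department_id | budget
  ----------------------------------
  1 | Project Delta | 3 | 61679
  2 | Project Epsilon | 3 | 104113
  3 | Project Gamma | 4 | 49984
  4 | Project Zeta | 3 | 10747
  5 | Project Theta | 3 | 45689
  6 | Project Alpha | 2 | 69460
SELECT name, department_id FROM projects WHERE department_id IN (SELECT id FROM departments WHERE budget > 141964)

Execution result:
name | department_id
Project Delta | 3
Project Epsilon | 3
Project Zeta | 3
Project Theta | 3
Project Alpha | 2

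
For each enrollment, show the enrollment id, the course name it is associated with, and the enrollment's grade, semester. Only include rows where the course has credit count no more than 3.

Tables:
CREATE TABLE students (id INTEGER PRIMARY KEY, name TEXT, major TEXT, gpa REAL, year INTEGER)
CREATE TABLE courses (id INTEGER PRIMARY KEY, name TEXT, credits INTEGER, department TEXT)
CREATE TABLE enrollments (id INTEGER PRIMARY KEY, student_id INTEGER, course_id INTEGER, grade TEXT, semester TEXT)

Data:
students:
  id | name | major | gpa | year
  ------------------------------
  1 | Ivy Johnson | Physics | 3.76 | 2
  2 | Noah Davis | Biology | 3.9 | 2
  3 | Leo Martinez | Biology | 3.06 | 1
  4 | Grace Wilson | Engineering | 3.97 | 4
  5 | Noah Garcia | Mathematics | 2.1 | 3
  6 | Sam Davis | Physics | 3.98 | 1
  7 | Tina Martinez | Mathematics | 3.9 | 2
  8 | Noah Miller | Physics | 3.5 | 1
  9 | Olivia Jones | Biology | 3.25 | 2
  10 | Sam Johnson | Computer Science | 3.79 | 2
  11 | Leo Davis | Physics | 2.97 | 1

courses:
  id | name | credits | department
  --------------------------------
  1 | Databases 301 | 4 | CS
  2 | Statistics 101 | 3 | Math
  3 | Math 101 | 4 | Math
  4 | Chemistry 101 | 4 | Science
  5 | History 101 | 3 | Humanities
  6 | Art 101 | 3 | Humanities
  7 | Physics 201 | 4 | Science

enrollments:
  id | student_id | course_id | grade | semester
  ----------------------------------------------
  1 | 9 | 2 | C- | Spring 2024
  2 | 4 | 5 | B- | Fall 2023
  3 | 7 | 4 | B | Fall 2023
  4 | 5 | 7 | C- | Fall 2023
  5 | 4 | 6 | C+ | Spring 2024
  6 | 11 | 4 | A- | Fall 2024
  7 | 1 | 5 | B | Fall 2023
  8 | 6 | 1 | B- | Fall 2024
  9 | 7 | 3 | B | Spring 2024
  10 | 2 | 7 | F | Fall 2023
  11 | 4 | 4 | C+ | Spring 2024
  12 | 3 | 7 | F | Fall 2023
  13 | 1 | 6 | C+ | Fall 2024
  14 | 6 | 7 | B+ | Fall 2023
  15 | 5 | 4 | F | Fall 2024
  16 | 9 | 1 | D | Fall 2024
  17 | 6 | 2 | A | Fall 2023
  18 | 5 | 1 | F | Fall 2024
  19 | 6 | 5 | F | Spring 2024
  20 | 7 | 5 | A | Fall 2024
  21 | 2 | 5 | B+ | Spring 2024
SELECT c.id, p.name AS course, c.grade, c.semester FROM enrollments c JOIN courses p ON c.course_id = p.id WHERE p.credits <= 3

Execution result:
id | course | grade | semester
1 | Statistics 101 | C- | Spring 2024
2 | History 101 | B- | Fall 2023
5 | Art 101 | C+ | Spring 2024
7 | History 101 | B | Fall 2023
13 | Art 101 | C+ | Fall 2024
17 | Statistics 101 | A | Fall 2023
19 | History 101 | F | Spring 2024
20 | History 101 | A | Fall 2024
21 | History 101 | B+ | Spring 2024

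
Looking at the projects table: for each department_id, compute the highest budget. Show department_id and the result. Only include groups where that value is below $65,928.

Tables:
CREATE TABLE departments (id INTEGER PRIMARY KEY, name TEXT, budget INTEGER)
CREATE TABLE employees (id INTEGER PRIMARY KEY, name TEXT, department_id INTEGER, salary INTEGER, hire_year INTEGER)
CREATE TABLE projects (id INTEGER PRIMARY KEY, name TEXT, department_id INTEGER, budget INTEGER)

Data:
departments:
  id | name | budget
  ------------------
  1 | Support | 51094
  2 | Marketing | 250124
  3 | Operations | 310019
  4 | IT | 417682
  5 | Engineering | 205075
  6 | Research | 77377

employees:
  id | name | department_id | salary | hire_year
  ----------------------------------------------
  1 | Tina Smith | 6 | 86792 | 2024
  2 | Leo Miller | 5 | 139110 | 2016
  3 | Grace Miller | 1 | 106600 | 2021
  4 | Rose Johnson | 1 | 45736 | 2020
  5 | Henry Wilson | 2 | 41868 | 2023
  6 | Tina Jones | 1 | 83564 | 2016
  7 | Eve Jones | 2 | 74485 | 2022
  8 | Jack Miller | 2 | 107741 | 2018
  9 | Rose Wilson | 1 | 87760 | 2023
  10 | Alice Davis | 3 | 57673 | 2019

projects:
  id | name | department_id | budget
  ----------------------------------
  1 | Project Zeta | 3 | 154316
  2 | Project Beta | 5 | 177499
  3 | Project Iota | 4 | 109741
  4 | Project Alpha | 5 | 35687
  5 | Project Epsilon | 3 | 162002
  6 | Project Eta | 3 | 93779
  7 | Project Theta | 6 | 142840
SELECT department_id, MAX(budget) AS max_budget FROM projects GROUP BY department_id HAVING MAX(budget) < 65928

Execution result:
(no rows)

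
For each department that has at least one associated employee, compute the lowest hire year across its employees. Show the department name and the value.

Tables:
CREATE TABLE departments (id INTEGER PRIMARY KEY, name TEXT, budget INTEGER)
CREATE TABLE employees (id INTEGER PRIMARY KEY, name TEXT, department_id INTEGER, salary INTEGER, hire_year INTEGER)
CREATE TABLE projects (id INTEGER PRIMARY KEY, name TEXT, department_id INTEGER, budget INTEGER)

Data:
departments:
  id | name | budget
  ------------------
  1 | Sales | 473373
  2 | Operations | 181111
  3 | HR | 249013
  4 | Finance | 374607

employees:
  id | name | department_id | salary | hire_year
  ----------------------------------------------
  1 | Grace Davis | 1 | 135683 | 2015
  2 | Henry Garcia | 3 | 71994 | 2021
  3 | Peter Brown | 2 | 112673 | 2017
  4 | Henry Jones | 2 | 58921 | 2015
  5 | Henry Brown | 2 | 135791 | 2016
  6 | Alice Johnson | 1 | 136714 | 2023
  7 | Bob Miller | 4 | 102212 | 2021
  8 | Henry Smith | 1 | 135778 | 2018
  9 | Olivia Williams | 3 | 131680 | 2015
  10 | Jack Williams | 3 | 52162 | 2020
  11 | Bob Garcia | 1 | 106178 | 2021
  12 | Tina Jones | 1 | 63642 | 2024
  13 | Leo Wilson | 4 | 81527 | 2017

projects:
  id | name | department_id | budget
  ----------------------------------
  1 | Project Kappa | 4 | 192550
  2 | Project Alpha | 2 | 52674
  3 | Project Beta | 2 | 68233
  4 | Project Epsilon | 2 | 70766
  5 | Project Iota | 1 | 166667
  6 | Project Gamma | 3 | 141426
SELECT p.name, MIN(c.hire_year) AS min_hire_year FROM employees c JOIN departments p ON c.department_id = p.id GROUP BY p.id, p.name

Execution result:
name | min_hire_year
Sales | 2015
Operations | 2015
HR | 2015
Finance | 2017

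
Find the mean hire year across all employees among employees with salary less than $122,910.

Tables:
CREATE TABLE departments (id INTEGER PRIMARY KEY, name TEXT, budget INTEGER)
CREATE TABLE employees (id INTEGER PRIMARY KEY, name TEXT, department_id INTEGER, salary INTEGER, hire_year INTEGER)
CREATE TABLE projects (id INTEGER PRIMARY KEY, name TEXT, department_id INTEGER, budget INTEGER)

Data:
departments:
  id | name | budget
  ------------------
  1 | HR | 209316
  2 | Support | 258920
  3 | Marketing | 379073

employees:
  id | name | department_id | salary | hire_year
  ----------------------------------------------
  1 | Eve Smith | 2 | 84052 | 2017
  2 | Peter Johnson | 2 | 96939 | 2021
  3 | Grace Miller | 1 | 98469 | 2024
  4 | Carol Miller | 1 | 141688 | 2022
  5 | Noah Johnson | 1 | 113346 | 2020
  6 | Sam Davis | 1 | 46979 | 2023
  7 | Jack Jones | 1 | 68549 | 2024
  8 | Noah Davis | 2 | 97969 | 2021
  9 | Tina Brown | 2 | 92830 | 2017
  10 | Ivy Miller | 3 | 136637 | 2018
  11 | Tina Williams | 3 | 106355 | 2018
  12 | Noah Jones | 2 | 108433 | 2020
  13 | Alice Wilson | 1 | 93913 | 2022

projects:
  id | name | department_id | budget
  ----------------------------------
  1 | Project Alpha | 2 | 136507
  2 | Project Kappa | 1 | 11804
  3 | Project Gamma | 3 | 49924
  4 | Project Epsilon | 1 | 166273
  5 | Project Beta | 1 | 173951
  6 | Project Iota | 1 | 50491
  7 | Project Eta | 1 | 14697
SELECT AVG(hire_year) FROM employees WHERE salary < 122910

Execution result:
2020.64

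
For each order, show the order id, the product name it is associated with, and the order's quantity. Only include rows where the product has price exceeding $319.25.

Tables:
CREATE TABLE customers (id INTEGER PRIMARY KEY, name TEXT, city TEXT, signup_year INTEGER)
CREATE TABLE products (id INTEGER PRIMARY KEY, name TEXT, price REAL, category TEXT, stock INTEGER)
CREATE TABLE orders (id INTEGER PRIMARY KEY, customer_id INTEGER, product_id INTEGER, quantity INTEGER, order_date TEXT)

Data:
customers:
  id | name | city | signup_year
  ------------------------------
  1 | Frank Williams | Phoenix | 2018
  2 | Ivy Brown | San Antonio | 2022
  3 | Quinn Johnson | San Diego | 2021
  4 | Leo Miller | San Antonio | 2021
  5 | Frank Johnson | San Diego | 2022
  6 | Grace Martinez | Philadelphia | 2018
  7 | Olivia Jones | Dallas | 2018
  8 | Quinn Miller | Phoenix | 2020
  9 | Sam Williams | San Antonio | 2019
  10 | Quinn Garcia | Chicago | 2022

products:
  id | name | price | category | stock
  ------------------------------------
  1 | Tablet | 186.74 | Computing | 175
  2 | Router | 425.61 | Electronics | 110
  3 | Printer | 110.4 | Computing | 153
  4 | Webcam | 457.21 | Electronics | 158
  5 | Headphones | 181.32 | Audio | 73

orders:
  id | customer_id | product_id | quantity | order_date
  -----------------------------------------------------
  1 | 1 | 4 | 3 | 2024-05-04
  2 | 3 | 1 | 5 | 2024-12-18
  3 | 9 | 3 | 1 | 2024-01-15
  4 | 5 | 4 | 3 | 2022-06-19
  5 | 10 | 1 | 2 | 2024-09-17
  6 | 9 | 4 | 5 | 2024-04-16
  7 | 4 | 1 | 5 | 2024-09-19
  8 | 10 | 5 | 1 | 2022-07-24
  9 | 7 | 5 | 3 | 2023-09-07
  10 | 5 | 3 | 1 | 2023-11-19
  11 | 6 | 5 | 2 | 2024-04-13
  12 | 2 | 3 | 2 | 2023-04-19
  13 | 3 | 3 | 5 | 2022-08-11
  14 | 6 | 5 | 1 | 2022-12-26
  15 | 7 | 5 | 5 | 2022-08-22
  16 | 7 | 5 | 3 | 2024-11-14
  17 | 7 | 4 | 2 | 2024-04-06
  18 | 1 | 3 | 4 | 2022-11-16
SELECT c.id, p.name AS product, c.quantity FROM orders c JOIN products p ON c.product_id = p.id WHERE p.price > 319.25

Execution result:
id | product | quantity
1 | Webcam | 3
4 | Webcam | 3
6 | Webcam | 5
17 | Webcam | 2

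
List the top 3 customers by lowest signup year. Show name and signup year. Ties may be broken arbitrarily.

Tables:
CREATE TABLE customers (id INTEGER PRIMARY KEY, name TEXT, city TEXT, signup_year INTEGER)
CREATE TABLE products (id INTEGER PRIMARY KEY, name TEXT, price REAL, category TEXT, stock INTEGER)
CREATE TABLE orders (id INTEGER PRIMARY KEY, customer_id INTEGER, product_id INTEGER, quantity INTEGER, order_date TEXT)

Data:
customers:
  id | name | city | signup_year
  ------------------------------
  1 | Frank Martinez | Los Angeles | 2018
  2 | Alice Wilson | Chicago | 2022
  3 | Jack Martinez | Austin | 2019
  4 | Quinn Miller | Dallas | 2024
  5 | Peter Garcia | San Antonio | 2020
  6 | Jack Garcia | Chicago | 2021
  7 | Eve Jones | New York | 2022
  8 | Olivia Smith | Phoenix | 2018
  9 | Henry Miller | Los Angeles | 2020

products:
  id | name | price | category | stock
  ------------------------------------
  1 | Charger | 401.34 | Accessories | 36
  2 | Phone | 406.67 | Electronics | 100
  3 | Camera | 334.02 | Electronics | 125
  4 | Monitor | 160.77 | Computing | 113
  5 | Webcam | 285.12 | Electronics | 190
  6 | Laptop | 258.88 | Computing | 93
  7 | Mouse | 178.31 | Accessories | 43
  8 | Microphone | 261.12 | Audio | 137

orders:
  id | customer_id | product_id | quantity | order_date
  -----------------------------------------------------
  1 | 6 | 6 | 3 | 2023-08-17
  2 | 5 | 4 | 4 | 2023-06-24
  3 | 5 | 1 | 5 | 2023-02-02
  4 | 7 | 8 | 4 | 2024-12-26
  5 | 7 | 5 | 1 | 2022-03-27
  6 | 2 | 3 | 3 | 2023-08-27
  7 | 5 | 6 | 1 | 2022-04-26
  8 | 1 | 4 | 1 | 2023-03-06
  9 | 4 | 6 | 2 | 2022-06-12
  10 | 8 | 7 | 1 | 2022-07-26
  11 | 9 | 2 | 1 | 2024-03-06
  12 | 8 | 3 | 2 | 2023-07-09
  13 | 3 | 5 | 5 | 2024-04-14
SELECT name, signup_year FROM customers ORDER BY signup_year ASC LIMIT 3

Execution result:
name | signup_year
Frank Martinez | 2018
Olivia Smith | 2018
Jack Martinez | 2019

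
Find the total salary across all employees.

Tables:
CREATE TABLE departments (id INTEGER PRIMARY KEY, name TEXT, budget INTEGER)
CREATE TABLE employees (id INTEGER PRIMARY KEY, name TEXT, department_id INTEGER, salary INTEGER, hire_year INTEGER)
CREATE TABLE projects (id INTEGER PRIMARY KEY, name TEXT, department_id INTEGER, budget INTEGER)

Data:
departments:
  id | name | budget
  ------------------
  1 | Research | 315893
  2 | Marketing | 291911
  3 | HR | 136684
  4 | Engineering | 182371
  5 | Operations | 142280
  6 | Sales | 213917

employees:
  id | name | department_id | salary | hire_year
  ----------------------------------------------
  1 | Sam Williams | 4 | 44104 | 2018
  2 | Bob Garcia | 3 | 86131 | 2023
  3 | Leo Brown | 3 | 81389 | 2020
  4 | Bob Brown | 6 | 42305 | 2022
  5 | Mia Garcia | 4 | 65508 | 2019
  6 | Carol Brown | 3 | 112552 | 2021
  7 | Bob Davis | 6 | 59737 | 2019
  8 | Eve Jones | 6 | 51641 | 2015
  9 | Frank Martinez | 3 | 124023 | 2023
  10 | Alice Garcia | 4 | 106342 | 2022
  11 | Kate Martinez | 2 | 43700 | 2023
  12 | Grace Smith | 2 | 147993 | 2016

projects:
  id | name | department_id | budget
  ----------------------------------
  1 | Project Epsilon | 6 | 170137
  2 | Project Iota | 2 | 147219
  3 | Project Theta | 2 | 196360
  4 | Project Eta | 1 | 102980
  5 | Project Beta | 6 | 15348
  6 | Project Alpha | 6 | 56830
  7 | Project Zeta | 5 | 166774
SELECT SUM(salary) FROM employees

Execution result:
965425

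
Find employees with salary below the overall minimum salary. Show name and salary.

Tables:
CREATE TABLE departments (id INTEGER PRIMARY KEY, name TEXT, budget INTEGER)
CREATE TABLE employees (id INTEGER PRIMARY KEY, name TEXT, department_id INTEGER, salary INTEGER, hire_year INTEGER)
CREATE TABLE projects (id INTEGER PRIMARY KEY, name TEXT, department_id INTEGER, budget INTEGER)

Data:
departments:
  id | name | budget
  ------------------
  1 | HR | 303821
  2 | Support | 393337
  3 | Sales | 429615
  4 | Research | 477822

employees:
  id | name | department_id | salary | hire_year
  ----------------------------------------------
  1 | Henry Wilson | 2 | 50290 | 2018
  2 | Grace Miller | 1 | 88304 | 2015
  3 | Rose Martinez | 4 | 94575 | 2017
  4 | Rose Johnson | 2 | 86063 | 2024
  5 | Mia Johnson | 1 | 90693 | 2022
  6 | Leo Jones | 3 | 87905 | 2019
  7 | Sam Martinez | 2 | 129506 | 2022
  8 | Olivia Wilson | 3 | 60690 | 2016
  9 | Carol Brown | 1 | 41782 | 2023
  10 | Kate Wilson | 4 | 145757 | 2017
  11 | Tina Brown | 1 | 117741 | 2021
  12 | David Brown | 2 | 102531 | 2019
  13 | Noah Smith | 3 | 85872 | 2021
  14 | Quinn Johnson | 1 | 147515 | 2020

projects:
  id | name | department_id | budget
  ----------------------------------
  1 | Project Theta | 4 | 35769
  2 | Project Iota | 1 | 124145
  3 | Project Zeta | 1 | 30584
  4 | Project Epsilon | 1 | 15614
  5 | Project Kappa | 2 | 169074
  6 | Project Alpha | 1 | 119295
SELECT name, salary FROM employees WHERE salary < (SELECT MIN(salary) FROM employees)

Execution result:
(no rows)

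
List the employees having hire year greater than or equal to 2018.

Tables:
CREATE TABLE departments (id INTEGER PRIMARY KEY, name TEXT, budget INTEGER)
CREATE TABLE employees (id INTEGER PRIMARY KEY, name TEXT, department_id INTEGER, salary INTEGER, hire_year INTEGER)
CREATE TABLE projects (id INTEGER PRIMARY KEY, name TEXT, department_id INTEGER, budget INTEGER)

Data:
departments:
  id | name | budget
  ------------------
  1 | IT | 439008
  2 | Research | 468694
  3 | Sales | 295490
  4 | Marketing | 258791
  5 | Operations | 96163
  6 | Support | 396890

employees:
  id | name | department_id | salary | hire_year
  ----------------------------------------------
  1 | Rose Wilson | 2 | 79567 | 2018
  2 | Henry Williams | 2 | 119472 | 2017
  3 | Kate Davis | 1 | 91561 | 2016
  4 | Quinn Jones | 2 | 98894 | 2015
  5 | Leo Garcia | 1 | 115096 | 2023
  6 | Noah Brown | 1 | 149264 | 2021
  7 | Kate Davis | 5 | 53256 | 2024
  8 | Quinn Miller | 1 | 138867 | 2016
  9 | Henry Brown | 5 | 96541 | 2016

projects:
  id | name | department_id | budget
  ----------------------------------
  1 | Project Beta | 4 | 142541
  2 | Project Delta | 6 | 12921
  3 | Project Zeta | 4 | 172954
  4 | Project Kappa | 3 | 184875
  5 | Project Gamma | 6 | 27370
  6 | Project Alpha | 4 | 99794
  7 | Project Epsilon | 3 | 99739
SELECT name, hire_year FROM employees WHERE hire_year >= 2018

Execution result:
name | hire_year
Rose Wilson | 2018
Leo Garcia | 2023
Noah Brown | 2021
Kate Davis | 2024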